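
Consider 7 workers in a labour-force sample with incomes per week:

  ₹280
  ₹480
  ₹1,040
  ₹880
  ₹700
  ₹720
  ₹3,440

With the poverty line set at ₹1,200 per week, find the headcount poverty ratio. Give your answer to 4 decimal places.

0.8571

6 of the 7 workers have income below ₹1,200.
H = 6/7 = 0.8571.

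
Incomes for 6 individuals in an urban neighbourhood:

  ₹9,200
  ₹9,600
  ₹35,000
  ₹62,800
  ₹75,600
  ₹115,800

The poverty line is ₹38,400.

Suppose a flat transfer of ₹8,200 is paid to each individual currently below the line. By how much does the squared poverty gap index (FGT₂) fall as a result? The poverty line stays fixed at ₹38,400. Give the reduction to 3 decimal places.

Before: below the line — ₹9,200, ₹9,600, ₹35,000; squared poverty gap index (FGT₂) = 0.19143.
After the ₹8,200 transfer: below the line — ₹17,400, ₹17,800; squared poverty gap index (FGT₂) = 0.09781.
Reduction = 0.19143 − 0.09781 = 0.094.

0.094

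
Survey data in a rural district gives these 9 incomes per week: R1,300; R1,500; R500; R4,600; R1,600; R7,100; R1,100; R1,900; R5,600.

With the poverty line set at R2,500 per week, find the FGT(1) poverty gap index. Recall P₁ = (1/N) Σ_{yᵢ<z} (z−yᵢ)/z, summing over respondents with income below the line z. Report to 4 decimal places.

Below z: R500, R1,100, R1,300, R1,500, R1,600, R1,900 (q = 6 of N = 9).
Normalized shortfalls: (2500−500)/2500 = 0.8000; (2500−1100)/2500 = 0.5600; (2500−1300)/2500 = 0.4800; (2500−1500)/2500 = 0.4000; (2500−1600)/2500 = 0.3600; (2500−1900)/2500 = 0.2400.
Sum of shortfalls = 2.840000; P₁ averages over all N: 2.840000 / 9 = 0.3156.

0.3156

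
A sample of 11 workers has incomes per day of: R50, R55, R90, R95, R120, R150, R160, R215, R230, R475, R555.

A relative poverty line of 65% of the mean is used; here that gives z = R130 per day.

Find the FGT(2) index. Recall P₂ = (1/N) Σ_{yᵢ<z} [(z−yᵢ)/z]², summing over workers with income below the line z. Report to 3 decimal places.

0.080

Incomes under z: R50, R55, R90, R95, R120 (q = 5 of N = 11).
Normalized shortfalls: (130−50)/130 = 0.6154; (130−55)/130 = 0.5769; (130−90)/130 = 0.3077; (130−95)/130 = 0.2692; (130−120)/130 = 0.0769.
Squared: 0.3787; 0.3328; 0.0947; 0.0725; 0.0059.
Sum = 0.884615; P₂ = 0.884615 / 11 = 0.080.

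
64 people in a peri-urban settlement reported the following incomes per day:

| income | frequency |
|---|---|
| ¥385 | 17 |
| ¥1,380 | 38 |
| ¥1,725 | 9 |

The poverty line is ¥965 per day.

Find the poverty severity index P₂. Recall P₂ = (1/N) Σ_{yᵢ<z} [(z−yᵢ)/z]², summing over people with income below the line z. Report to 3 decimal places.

0.096

Incomes under z: 17×¥385 (q = 17 of N = 64).
Normalized shortfalls: (965−385)/965 = 0.6010 (×17).
Squared: 0.3612 (×17).
Sum = 6.141158; P₂ = 6.141158 / 64 = 0.096.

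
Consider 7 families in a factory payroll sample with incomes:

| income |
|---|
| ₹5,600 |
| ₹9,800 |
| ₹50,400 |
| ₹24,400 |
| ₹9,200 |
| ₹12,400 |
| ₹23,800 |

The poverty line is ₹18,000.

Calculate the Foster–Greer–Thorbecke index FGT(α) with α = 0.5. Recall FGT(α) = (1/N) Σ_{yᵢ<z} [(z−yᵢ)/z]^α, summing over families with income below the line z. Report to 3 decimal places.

0.395

Incomes under z: ₹5,600, ₹9,200, ₹9,800, ₹12,400 (q = 4 of N = 7).
Shortfall ratios: (18000−5600)/18000 = 0.6889; (18000−9200)/18000 = 0.4889; (18000−9800)/18000 = 0.4556; (18000−12400)/18000 = 0.3111.
Raised to α = 0.5: 0.82999; 0.69921; 0.67495; 0.55777.
Sum = 2.761921; FGT(0.5) = 2.761921 / 7 = 0.395.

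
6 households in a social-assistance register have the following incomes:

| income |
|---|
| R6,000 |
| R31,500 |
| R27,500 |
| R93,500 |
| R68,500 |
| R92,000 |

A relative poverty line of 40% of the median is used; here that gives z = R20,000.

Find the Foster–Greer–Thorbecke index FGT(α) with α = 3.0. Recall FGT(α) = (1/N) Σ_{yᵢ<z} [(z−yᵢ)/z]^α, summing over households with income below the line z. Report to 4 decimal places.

Below the line: R6,000 (q = 1 of N = 6).
Normalized shortfalls: (20000−6000)/20000 = 0.7000.
Raised to α = 3.0: 0.34300.
Sum = 0.343000; FGT(3.0) = 0.343000 / 6 = 0.0572.

0.0572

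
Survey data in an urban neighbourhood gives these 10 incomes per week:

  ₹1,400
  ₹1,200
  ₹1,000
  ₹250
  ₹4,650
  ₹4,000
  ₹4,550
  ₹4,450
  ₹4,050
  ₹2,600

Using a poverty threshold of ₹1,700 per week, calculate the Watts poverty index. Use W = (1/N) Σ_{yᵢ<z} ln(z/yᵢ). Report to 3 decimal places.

Poor units: ₹250, ₹1,000, ₹1,200, ₹1,400 (q = 4 of N = 10).
Log gaps: ln(1700/250) = 1.9169; ln(1700/1000) = 0.5306; ln(1700/1200) = 0.3483; ln(1700/1400) = 0.1942.
W = 2.990014 / 10 = 0.299.

0.299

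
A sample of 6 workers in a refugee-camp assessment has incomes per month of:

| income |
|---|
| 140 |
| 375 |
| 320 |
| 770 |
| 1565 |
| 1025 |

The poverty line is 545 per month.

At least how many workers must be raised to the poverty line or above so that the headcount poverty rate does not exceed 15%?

Currently q = 3 of N = 6 are below the line (H = 0.500).
A headcount ratio of at most 15% allows at most ⌊0.15 × 6⌋ = 0 poor workers.
So at least 3 − 0 = 3 must be lifted.

3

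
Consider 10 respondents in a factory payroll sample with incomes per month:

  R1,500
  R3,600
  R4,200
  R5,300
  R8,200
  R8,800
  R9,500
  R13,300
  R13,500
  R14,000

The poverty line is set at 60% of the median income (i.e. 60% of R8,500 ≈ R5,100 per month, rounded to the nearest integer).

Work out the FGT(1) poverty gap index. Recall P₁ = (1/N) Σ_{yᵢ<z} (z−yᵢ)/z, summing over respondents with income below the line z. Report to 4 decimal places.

Poor units: R1,500, R3,600, R4,200 (q = 3 of N = 10).
Gap ratios (z−y)/z: (5100−1500)/5100 = 0.7059; (5100−3600)/5100 = 0.2941; (5100−4200)/5100 = 0.1765.
Σ = 1.176471. Dividing by the full population N = 10 gives P₁ = 0.1176.

0.1176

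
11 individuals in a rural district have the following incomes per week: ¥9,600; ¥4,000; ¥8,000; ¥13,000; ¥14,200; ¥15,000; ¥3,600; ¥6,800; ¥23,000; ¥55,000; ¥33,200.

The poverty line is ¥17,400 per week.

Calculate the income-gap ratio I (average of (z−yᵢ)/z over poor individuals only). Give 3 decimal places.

0.467

Incomes under z: ¥3,600, ¥4,000, ¥6,800, ¥8,000, ¥9,600, ¥13,000, ¥14,200, ¥15,000 (q = 8 of N = 11).
Shortfall ratios (z−y)/z: 0.7931, 0.7701, 0.6092, 0.5402, 0.4483, 0.2529, 0.1839, 0.1379; sum = 3.735632.
The income-gap ratio divides by q (the poor only): 3.735632 / 8 = 0.467.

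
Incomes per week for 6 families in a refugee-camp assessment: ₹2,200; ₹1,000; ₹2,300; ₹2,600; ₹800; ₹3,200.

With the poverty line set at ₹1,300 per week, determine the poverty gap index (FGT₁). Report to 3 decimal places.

Incomes under z: ₹800, ₹1,000 (q = 2 of N = 6).
Shortfall ratios: (1300−800)/1300 = 0.3846; (1300−1000)/1300 = 0.2308.
Σ = 0.615385. Dividing by the full population N = 6 gives P₁ = 0.103.

0.103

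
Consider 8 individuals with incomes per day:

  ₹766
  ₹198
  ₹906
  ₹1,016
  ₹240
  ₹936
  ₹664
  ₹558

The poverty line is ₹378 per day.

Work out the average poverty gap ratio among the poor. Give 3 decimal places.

Poor units: ₹198, ₹240 (q = 2 of N = 8).
Relative gaps: 0.4762, 0.3651; sum = 0.841270.
The income-gap ratio divides by q (the poor only): 0.841270 / 2 = 0.421.

0.421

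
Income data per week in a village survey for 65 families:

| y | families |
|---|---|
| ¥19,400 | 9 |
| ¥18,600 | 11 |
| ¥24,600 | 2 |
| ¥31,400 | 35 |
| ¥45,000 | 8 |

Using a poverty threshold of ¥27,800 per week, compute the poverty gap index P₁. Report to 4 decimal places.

0.1014

Below z: 11×¥18,600, 9×¥19,400, 2×¥24,600 (q = 22 of N = 65).
Normalized shortfalls: (27800−18600)/27800 = 0.3309 (×11); (27800−19400)/27800 = 0.3022 (×9); (27800−24600)/27800 = 0.1151 (×2).
Σ = 6.589928. Dividing by the full population N = 65 gives P₁ = 0.1014.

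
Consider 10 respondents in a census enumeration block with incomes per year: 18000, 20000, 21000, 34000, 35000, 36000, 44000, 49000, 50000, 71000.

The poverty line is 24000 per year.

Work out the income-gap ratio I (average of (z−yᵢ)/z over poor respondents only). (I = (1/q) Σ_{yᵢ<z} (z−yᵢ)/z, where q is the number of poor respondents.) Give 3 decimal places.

0.181

Below the line: 18000, 20000, 21000 (q = 3 of N = 10).
Shortfall ratios (z−y)/z: 0.2500, 0.1667, 0.1250; sum = 0.541667.
I averages over the q = 3 poor units only: 0.541667 / 3 = 0.181.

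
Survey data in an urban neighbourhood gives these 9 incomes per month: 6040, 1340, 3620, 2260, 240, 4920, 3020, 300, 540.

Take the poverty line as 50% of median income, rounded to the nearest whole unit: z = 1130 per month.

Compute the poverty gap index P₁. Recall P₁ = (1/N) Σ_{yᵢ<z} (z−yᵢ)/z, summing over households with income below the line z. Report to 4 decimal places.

Below z: 240, 300, 540 (q = 3 of N = 9).
Normalized shortfalls: (1130−240)/1130 = 0.7876; (1130−300)/1130 = 0.7345; (1130−540)/1130 = 0.5221.
Sum of shortfalls = 2.044248; P₁ averages over all N: 2.044248 / 9 = 0.2271.

0.2271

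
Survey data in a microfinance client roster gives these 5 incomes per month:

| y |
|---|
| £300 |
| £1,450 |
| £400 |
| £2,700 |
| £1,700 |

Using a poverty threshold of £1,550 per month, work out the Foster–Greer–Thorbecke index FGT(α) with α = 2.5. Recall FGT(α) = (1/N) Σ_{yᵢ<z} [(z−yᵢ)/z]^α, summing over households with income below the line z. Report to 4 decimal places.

Poor units: £300, £400, £1,450 (q = 3 of N = 5).
Relative gaps: (1550−300)/1550 = 0.8065; (1550−400)/1550 = 0.7419; (1550−1450)/1550 = 0.0645.
Raised to α = 2.5: 0.58404; 0.47415; 0.00106.
Sum = 1.059251; FGT(2.5) = 1.059251 / 5 = 0.2119.

0.2119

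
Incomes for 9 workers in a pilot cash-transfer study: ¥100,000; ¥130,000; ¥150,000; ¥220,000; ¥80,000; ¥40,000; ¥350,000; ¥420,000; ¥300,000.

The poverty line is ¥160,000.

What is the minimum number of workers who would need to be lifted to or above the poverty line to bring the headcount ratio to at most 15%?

Currently q = 5 of N = 9 are below the line (H = 0.556).
A headcount ratio of at most 15% allows at most ⌊0.15 × 9⌋ = 1 poor workers.
So at least 5 − 1 = 4 must be lifted.

4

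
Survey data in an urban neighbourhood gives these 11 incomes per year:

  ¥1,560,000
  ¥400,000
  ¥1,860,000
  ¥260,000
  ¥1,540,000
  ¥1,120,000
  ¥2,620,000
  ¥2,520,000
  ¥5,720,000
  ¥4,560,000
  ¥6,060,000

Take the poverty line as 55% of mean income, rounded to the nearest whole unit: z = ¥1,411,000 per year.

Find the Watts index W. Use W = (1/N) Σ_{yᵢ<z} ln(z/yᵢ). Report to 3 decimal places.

0.289

Poor units: ¥260,000, ¥400,000, ¥1,120,000 (q = 3 of N = 11).
ln(z/y) terms: ln(1411000/260000) = 1.6914; ln(1411000/400000) = 1.2606; ln(1411000/1120000) = 0.2310.
W = 3.182932 / 11 = 0.289.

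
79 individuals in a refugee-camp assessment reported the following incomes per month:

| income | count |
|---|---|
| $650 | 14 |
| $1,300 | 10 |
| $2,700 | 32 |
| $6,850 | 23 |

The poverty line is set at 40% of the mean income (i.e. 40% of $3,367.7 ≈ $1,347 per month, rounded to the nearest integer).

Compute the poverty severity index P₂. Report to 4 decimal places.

0.0476

Incomes under z: 14×$650, 10×$1,300 (q = 24 of N = 79).
Normalized shortfalls: (1347−650)/1347 = 0.5174 (×14); (1347−1300)/1347 = 0.0349 (×10).
Squared: 0.2678 (×14); 0.0012 (×10).
Sum = 3.760682; P₂ = 3.760682 / 79 = 0.0476.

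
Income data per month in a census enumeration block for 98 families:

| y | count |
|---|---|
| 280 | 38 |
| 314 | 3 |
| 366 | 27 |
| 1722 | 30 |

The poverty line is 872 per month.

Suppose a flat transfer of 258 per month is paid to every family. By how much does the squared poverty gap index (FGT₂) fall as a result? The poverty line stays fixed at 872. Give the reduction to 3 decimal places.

0.201

Before: below the line — 38×280, 3×314, 27×366; squared poverty gap index (FGT₂) = 0.28402.
After the 258 transfer: below the line — 38×538, 3×572, 27×624; squared poverty gap index (FGT₂) = 0.08280.
Reduction = 0.28402 − 0.08280 = 0.201.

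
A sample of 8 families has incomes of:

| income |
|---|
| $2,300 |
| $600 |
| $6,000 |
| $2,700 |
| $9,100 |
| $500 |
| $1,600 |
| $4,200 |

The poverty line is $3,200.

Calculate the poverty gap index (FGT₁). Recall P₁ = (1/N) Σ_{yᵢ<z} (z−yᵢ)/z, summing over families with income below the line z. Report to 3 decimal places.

Below the line: $500, $600, $1,600, $2,300, $2,700 (q = 5 of N = 8).
Normalized shortfalls: (3200−500)/3200 = 0.8438; (3200−600)/3200 = 0.8125; (3200−1600)/3200 = 0.5000; (3200−2300)/3200 = 0.2812; (3200−2700)/3200 = 0.1562.
Σ = 2.593750. Dividing by the full population N = 8 gives P₁ = 0.324.

0.324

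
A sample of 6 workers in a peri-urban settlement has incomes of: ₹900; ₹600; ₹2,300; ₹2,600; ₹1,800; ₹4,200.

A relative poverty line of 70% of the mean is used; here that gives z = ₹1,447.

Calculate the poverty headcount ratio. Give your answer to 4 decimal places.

0.3333

2 of the 6 workers have income below ₹1,447.
H = 2/6 = 0.3333.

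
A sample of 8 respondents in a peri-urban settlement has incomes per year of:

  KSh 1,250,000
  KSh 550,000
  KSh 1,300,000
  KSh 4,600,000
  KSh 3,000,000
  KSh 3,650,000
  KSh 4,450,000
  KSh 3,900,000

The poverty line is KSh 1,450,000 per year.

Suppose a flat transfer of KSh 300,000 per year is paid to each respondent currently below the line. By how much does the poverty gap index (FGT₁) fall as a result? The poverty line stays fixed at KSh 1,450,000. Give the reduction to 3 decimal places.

Before: below the line — KSh 550,000, KSh 1,250,000, KSh 1,300,000; poverty gap index (FGT₁) = 0.10776.
After the KSh 300,000 transfer: below the line — KSh 850,000; poverty gap index (FGT₁) = 0.05172.
Reduction = 0.10776 − 0.05172 = 0.056.

0.056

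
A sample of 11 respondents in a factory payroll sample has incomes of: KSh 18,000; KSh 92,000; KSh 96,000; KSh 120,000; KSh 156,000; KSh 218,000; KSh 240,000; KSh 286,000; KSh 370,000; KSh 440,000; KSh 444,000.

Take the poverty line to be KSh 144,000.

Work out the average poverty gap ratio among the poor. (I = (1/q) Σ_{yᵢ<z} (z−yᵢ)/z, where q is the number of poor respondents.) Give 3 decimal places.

0.434

Poor units: KSh 18,000, KSh 92,000, KSh 96,000, KSh 120,000 (q = 4 of N = 11).
Shortfall ratios (z−y)/z: 0.8750, 0.3611, 0.3333, 0.1667; sum = 1.736111.
I averages over the q = 4 poor units only: 1.736111 / 4 = 0.434.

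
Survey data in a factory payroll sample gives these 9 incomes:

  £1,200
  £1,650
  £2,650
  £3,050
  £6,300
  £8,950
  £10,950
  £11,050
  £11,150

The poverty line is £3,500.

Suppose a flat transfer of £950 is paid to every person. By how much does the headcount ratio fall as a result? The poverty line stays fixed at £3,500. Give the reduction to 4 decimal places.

0.2222

Before: below the line — £1,200, £1,650, £2,650, £3,050; headcount ratio = 0.444444.
After the £950 transfer: below the line — £2,150, £2,600; headcount ratio = 0.222222.
Reduction = 0.444444 − 0.222222 = 0.2222.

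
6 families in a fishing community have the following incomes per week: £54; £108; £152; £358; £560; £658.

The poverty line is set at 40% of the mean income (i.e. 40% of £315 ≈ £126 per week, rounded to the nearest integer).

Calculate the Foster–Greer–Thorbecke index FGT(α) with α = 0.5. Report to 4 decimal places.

0.1890

Poor units: £54, £108 (q = 2 of N = 6).
Relative gaps: (126−54)/126 = 0.5714; (126−108)/126 = 0.1429.
Raised to α = 0.5: 0.75593; 0.37796.
Sum = 1.133893; FGT(0.5) = 1.133893 / 6 = 0.1890.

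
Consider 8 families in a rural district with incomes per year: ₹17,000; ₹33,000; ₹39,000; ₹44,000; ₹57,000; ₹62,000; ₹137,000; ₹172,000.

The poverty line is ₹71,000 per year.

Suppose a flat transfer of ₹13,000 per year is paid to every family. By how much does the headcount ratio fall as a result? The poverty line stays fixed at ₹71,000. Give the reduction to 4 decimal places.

0.1250

Before: below the line — ₹17,000, ₹33,000, ₹39,000, ₹44,000, ₹57,000, ₹62,000; headcount ratio = 0.750000.
After the ₹13,000 transfer: below the line — ₹30,000, ₹46,000, ₹52,000, ₹57,000, ₹70,000; headcount ratio = 0.625000.
Reduction = 0.750000 − 0.625000 = 0.1250.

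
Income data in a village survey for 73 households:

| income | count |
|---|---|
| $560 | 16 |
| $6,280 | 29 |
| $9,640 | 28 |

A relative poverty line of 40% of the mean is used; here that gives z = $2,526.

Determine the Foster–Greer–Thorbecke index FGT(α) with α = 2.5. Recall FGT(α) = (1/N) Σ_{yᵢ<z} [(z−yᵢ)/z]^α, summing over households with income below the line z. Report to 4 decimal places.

Incomes under z: 16×$560 (q = 16 of N = 73).
Relative gaps: (2526−560)/2526 = 0.7783 (×16).
Raised to α = 2.5: 0.53441 (×16).
Sum = 8.550577; FGT(2.5) = 8.550577 / 73 = 0.1171.

0.1171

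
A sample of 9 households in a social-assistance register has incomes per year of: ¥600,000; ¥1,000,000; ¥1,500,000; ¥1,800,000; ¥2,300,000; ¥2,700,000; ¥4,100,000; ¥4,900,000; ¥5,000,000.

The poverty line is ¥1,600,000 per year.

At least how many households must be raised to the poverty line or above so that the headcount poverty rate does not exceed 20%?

3 of the 9 households are poor, so H = 3/9 = 0.333.
A headcount ratio of at most 20% allows at most ⌊0.20 × 9⌋ = 1 poor households.
So at least 3 − 1 = 2 must be lifted.

2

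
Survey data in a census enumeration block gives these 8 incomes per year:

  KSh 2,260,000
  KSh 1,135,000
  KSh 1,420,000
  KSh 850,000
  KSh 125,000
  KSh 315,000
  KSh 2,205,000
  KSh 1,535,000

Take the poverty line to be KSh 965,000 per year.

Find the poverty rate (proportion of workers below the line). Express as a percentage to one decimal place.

37.5%

3 of the 8 workers have income below KSh 965,000.
H = 3/8 = 37.5%.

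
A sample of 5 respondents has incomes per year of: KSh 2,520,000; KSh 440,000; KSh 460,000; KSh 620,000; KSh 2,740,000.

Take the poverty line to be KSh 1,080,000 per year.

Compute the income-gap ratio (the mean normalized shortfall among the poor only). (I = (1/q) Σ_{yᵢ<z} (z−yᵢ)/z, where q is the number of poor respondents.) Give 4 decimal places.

Incomes under z: KSh 440,000, KSh 460,000, KSh 620,000 (q = 3 of N = 5).
Shortfall ratios (z−y)/z: 0.5926, 0.5741, 0.4259; sum = 1.592593.
The income-gap ratio divides by q (the poor only): 1.592593 / 3 = 0.5309.

0.5309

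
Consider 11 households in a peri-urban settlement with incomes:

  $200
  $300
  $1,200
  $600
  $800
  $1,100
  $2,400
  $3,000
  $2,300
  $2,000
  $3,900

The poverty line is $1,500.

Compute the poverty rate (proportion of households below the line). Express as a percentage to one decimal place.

6 of the 11 households have income below $1,500.
H = 6/11 = 54.5%.

54.5%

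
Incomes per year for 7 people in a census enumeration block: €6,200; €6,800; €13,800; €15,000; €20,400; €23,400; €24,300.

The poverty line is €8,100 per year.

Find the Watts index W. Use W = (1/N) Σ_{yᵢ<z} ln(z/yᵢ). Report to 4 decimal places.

Below z: €6,200, €6,800 (q = 2 of N = 7).
Log gaps: ln(8100/6200) = 0.2673; ln(8100/6800) = 0.1749.
W = 0.442256 / 7 = 0.0632.

0.0632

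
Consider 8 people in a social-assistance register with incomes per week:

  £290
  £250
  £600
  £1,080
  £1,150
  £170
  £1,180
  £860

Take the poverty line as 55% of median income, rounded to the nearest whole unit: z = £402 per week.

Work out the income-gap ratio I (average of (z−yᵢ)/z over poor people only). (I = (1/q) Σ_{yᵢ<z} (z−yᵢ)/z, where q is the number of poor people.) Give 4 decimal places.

0.4113

Poor units: £170, £250, £290 (q = 3 of N = 8).
Relative gaps: 0.5771, 0.3781, 0.2786; sum = 1.233831.
The income-gap ratio divides by q (the poor only): 1.233831 / 3 = 0.4113.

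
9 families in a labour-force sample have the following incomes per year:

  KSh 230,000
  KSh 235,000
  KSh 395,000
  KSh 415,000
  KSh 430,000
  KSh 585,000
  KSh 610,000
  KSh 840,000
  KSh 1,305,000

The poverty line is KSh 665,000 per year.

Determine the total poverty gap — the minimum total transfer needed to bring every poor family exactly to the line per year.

Incomes under z: KSh 230,000, KSh 235,000, KSh 395,000, KSh 415,000, KSh 430,000, KSh 585,000, KSh 610,000 (q = 7 of N = 9).
Individual gaps: 665000−230000 = 435000; 665000−235000 = 430000; 665000−395000 = 270000; 665000−415000 = 250000; 665000−430000 = 235000; 665000−585000 = 80000; 665000−610000 = 55000.
Aggregate gap = KSh 1,755,000.

KSh 1,755,000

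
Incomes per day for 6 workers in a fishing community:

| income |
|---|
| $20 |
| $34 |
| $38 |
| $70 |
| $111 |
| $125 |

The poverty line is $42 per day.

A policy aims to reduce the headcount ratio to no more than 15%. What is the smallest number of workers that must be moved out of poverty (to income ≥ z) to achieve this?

3

Currently q = 3 of N = 6 are below the line (H = 0.500).
A headcount ratio of at most 15% allows at most ⌊0.15 × 6⌋ = 0 poor workers.
So at least 3 − 0 = 3 must be lifted.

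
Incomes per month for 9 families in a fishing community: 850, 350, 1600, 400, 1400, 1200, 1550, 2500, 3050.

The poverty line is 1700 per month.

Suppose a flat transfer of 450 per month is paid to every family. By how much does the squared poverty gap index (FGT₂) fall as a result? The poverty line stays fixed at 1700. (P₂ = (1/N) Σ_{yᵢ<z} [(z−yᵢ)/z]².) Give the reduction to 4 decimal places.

0.1120

Before: below the line — 350, 400, 850, 1200, 1400, 1550, 1600; squared poverty gap index (FGT₂) = 0.177143.
After the 450 transfer: below the line — 800, 850, 1300, 1650; squared poverty gap index (FGT₂) = 0.065167.
Reduction = 0.177143 − 0.065167 = 0.1120.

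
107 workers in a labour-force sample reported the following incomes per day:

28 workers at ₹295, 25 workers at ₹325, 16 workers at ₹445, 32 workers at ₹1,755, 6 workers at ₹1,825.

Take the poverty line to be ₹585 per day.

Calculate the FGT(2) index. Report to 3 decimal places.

0.119

Incomes under z: 28×₹295, 25×₹325, 16×₹445 (q = 69 of N = 107).
Normalized shortfalls: (585−295)/585 = 0.4957 (×28); (585−325)/585 = 0.4444 (×25); (585−445)/585 = 0.2393 (×16).
Squared: 0.2457 (×28); 0.1975 (×25); 0.0573 (×16).
Sum = 12.735481; P₂ = 12.735481 / 107 = 0.119.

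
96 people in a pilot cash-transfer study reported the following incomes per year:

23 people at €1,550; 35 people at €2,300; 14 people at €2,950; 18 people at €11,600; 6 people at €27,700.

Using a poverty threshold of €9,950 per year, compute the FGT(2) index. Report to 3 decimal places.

Incomes under z: 23×€1,550, 35×€2,300, 14×€2,950 (q = 72 of N = 96).
Normalized shortfalls: (9950−1550)/9950 = 0.8442 (×23); (9950−2300)/9950 = 0.7688 (×35); (9950−2950)/9950 = 0.7035 (×14).
Squared: 0.7127 (×23); 0.5911 (×35); 0.4949 (×14).
Sum = 44.010682; P₂ = 44.010682 / 96 = 0.458.

0.458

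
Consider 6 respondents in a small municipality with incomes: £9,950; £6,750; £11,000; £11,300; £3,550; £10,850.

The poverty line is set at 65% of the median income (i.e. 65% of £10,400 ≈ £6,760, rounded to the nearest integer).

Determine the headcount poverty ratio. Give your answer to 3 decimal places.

2 of the 6 respondents have income below £6,760.
H = 2/6 = 0.333.

0.333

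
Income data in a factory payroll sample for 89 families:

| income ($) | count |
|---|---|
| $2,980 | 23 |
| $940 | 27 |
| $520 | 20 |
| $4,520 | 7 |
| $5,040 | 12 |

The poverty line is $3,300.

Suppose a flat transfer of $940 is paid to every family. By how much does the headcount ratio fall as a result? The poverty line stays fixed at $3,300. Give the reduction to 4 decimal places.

Before: below the line — 20×$520, 27×$940, 23×$2,980; headcount ratio = 0.786517.
After the $940 transfer: below the line — 20×$1,460, 27×$1,880; headcount ratio = 0.528090.
Reduction = 0.786517 − 0.528090 = 0.2584.

0.2584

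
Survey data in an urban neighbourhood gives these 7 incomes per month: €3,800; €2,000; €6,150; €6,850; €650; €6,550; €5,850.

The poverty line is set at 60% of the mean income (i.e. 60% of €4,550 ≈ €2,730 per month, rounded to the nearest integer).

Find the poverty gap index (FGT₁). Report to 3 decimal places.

Poor units: €650, €2,000 (q = 2 of N = 7).
Relative gaps: (2730−650)/2730 = 0.7619; (2730−2000)/2730 = 0.2674.
Sum of shortfalls = 1.029304; P₁ averages over all N: 1.029304 / 7 = 0.147.

0.147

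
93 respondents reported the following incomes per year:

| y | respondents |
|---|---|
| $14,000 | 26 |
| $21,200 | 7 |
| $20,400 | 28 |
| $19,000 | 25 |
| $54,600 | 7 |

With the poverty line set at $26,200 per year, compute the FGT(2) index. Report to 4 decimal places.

Incomes under z: 26×$14,000, 25×$19,000, 28×$20,400, 7×$21,200 (q = 86 of N = 93).
Relative gaps: (26200−14000)/26200 = 0.4656 (×26); (26200−19000)/26200 = 0.2748 (×25); (26200−20400)/26200 = 0.2214 (×28); (26200−21200)/26200 = 0.1908 (×7).
Squared: 0.2168 (×26); 0.0755 (×25); 0.0490 (×28); 0.0364 (×7).
Sum = 9.152672; P₂ = 9.152672 / 93 = 0.0984.

0.0984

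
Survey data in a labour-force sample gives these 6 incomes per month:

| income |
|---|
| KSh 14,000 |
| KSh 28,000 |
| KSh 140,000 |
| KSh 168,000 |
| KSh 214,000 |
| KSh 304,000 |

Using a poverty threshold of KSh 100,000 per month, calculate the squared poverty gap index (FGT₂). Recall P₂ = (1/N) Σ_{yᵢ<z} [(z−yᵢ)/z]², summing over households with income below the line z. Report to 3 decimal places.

0.210

Below the line: KSh 14,000, KSh 28,000 (q = 2 of N = 6).
Gap ratios (z−y)/z: (100000−14000)/100000 = 0.8600; (100000−28000)/100000 = 0.7200.
Squared: 0.7396; 0.5184.
Sum = 1.258000; P₂ = 1.258000 / 6 = 0.210.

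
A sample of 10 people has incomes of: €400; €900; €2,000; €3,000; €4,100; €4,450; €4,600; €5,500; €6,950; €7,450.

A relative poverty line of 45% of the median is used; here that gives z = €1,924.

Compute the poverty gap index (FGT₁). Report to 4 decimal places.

Below the line: €400, €900 (q = 2 of N = 10).
Gap ratios (z−y)/z: (1924−400)/1924 = 0.7921; (1924−900)/1924 = 0.5322.
Sum of shortfalls = 1.324324; P₁ averages over all N: 1.324324 / 10 = 0.1324.

0.1324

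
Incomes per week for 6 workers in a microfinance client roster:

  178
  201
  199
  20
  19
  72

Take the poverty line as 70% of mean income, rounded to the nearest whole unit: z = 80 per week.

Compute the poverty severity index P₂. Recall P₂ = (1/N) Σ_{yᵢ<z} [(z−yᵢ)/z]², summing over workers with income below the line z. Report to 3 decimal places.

Poor units: 19, 20, 72 (q = 3 of N = 6).
Normalized shortfalls: (80−19)/80 = 0.7625; (80−20)/80 = 0.7500; (80−72)/80 = 0.1000.
Squared: 0.5814; 0.5625; 0.0100.
Sum = 1.153906; P₂ = 1.153906 / 6 = 0.192.

0.192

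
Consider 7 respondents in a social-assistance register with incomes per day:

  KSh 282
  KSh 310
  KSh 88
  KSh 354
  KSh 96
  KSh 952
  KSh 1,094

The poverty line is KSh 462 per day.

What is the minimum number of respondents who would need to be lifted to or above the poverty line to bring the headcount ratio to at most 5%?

5

5 of the 7 respondents are poor, so H = 5/7 = 0.714.
A headcount ratio of at most 5% allows at most ⌊0.05 × 7⌋ = 0 poor respondents.
So at least 5 − 0 = 5 must be lifted.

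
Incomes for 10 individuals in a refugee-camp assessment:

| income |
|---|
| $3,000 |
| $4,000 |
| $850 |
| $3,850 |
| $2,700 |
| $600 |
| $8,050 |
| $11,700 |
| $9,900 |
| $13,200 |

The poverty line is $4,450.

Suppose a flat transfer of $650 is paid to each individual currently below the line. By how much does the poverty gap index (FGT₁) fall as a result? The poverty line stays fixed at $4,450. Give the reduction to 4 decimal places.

0.0820

Before: below the line — $600, $850, $2,700, $3,000, $3,850, $4,000; poverty gap index (FGT₁) = 0.262921.
After the $650 transfer: below the line — $1,250, $1,500, $3,350, $3,650; poverty gap index (FGT₁) = 0.180899.
Reduction = 0.262921 − 0.180899 = 0.0820.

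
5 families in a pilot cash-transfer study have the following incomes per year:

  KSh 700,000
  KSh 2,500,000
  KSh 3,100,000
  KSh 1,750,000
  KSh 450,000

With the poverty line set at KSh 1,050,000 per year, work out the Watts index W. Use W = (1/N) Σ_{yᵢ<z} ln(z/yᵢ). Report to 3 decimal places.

Incomes under z: KSh 450,000, KSh 700,000 (q = 2 of N = 5).
Log gaps: ln(1050000/450000) = 0.8473; ln(1050000/700000) = 0.4055.
W = 1.252763 / 5 = 0.251.

0.251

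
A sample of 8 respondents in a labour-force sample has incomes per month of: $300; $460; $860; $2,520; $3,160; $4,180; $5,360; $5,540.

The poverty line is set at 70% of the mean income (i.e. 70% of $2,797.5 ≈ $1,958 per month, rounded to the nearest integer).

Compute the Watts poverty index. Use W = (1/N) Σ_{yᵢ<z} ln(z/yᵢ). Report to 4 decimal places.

0.5184

Below z: $300, $460, $860 (q = 3 of N = 8).
ln(z/y) terms: ln(1958/300) = 1.8759; ln(1958/460) = 1.4485; ln(1958/860) = 0.8227.
W = 4.147095 / 8 = 0.5184.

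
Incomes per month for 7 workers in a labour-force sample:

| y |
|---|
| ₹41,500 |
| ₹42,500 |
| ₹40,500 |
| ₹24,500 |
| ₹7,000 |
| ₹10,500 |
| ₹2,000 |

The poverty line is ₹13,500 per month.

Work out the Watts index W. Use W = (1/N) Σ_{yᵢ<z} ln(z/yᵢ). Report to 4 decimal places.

0.4025

Poor units: ₹2,000, ₹7,000, ₹10,500 (q = 3 of N = 7).
ln(z/y) terms: ln(13500/2000) = 1.9095; ln(13500/7000) = 0.6568; ln(13500/10500) = 0.2513.
W = 2.817636 / 7 = 0.4025.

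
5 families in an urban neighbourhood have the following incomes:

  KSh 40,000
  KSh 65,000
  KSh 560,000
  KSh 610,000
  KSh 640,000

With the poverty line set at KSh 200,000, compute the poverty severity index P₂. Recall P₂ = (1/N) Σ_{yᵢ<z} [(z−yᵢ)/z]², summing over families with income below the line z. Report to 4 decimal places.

Poor units: KSh 40,000, KSh 65,000 (q = 2 of N = 5).
Gap ratios (z−y)/z: (200000−40000)/200000 = 0.8000; (200000−65000)/200000 = 0.6750.
Squared: 0.6400; 0.4556.
Sum = 1.095625; P₂ = 1.095625 / 5 = 0.2191.

0.2191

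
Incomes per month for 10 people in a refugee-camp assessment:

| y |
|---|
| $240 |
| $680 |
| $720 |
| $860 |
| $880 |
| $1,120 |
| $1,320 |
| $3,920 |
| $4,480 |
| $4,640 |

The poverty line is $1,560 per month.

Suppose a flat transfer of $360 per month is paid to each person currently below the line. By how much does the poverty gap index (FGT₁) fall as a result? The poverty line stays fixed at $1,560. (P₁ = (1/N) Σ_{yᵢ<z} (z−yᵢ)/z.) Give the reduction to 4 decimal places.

0.1538

Before: below the line — $240, $680, $720, $860, $880, $1,120, $1,320; poverty gap index (FGT₁) = 0.326923.
After the $360 transfer: below the line — $600, $1,040, $1,080, $1,220, $1,240, $1,480; poverty gap index (FGT₁) = 0.173077.
Reduction = 0.326923 − 0.173077 = 0.1538.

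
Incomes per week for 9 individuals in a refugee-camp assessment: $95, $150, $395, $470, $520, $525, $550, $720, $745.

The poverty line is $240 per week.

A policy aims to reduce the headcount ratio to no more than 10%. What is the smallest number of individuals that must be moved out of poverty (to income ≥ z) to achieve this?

2

Currently q = 2 of N = 9 are below the line (H = 0.222).
A headcount ratio of at most 10% allows at most ⌊0.10 × 9⌋ = 0 poor individuals.
So at least 2 − 0 = 2 must be lifted.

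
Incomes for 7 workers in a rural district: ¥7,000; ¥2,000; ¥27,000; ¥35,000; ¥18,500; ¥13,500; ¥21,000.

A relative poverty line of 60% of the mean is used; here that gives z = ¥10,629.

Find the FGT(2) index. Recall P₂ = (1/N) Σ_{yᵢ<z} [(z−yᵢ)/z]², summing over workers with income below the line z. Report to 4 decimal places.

Incomes under z: ¥2,000, ¥7,000 (q = 2 of N = 7).
Normalized shortfalls: (10629−2000)/10629 = 0.8118; (10629−7000)/10629 = 0.3414.
Squared: 0.6591; 0.1166.
Sum = 0.775648; P₂ = 0.775648 / 7 = 0.1108.

0.1108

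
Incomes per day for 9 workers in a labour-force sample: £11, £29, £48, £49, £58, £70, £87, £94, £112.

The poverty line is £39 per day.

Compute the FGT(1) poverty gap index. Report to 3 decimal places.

Incomes under z: £11, £29 (q = 2 of N = 9).
Relative gaps: (39−11)/39 = 0.7179; (39−29)/39 = 0.2564.
Σ = 0.974359. Dividing by the full population N = 9 gives P₁ = 0.108.

0.108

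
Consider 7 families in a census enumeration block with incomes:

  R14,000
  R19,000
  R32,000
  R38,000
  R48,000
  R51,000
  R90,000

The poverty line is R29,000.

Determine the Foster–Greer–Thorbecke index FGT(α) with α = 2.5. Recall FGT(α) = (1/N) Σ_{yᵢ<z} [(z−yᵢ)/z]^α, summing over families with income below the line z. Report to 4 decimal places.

Poor units: R14,000, R19,000 (q = 2 of N = 7).
Shortfall ratios: (29000−14000)/29000 = 0.5172; (29000−19000)/29000 = 0.3448.
Raised to α = 2.5: 0.19241; 0.06982.
Sum = 0.262236; FGT(2.5) = 0.262236 / 7 = 0.0375.

0.0375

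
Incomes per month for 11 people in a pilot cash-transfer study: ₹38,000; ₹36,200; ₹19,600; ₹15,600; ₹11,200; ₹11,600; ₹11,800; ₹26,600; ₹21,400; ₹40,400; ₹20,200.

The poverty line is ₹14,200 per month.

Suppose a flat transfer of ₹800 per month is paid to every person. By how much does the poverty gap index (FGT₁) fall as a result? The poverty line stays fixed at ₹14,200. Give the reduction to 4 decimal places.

0.0154

Before: below the line — ₹11,200, ₹11,600, ₹11,800; poverty gap index (FGT₁) = 0.051216.
After the ₹800 transfer: below the line — ₹12,000, ₹12,400, ₹12,600; poverty gap index (FGT₁) = 0.035851.
Reduction = 0.051216 − 0.035851 = 0.0154.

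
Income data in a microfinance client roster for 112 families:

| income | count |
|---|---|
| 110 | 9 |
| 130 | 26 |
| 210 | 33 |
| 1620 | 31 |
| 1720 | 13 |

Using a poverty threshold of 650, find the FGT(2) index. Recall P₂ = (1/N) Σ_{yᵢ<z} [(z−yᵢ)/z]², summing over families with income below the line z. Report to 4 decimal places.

0.3390

Below the line: 9×110, 26×130, 33×210 (q = 68 of N = 112).
Normalized shortfalls: (650−110)/650 = 0.8308 (×9); (650−130)/650 = 0.8000 (×26); (650−210)/650 = 0.6769 (×33).
Squared: 0.6902 (×9); 0.6400 (×26); 0.4582 (×33).
Sum = 37.973018; P₂ = 37.973018 / 112 = 0.3390.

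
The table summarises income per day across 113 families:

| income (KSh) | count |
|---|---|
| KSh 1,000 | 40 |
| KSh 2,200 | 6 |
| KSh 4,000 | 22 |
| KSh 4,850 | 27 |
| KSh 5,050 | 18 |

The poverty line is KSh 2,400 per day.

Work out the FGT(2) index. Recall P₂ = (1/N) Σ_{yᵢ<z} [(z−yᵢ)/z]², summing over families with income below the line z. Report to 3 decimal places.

0.121

Incomes under z: 40×KSh 1,000, 6×KSh 2,200 (q = 46 of N = 113).
Relative gaps: (2400−1000)/2400 = 0.5833 (×40); (2400−2200)/2400 = 0.0833 (×6).
Squared: 0.3403 (×40); 0.0069 (×6).
Sum = 13.652778; P₂ = 13.652778 / 113 = 0.121.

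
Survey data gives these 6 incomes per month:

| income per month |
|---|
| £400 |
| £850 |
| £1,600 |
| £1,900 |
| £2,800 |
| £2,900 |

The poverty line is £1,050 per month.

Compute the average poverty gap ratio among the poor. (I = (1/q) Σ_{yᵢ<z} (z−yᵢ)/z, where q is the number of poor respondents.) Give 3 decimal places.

Poor units: £400, £850 (q = 2 of N = 6).
Relative gaps: 0.6190, 0.1905; sum = 0.809524.
The income-gap ratio divides by q (the poor only): 0.809524 / 2 = 0.405.

0.405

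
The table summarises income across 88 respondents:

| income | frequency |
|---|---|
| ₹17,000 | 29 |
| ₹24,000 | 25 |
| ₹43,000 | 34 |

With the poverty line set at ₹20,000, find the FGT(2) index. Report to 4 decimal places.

Below the line: 29×₹17,000 (q = 29 of N = 88).
Shortfall ratios: (20000−17000)/20000 = 0.1500 (×29).
Squared: 0.0225 (×29).
Sum = 0.652500; P₂ = 0.652500 / 88 = 0.0074.

0.0074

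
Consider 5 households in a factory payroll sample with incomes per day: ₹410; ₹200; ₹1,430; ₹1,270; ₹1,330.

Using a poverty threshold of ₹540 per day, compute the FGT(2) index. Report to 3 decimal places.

0.091

Below z: ₹200, ₹410 (q = 2 of N = 5).
Relative gaps: (540−200)/540 = 0.6296; (540−410)/540 = 0.2407.
Squared: 0.3964; 0.0580.
Sum = 0.454390; P₂ = 0.454390 / 5 = 0.091.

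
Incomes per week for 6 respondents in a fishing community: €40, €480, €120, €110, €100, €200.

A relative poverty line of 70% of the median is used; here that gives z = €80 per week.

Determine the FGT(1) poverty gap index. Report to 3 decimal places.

Below the line: €40 (q = 1 of N = 6).
Relative gaps: (80−40)/80 = 0.5000.
Σ = 0.500000. Dividing by the full population N = 6 gives P₁ = 0.083.

0.083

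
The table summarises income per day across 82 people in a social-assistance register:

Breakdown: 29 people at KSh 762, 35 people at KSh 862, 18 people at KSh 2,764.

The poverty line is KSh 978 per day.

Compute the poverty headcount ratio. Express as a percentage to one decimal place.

78.0%

64 of the 82 people have income below KSh 978.
H = 64/82 = 78.0%.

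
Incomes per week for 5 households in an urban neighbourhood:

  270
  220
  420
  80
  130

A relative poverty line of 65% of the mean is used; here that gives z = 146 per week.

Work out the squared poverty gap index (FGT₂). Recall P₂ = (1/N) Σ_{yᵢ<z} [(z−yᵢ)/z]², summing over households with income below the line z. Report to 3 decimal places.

0.043

Incomes under z: 80, 130 (q = 2 of N = 5).
Normalized shortfalls: (146−80)/146 = 0.4521; (146−130)/146 = 0.1096.
Squared: 0.2044; 0.0120.
Sum = 0.216363; P₂ = 0.216363 / 5 = 0.043.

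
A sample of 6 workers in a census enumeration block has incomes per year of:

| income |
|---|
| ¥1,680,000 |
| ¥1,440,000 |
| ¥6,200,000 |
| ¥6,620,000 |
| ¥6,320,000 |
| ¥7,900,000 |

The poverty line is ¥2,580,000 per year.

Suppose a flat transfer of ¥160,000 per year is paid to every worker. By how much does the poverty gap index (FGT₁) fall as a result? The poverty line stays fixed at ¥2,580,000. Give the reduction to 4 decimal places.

Before: below the line — ¥1,440,000, ¥1,680,000; poverty gap index (FGT₁) = 0.131783.
After the ¥160,000 transfer: below the line — ¥1,600,000, ¥1,840,000; poverty gap index (FGT₁) = 0.111111.
Reduction = 0.131783 − 0.111111 = 0.0207.

0.0207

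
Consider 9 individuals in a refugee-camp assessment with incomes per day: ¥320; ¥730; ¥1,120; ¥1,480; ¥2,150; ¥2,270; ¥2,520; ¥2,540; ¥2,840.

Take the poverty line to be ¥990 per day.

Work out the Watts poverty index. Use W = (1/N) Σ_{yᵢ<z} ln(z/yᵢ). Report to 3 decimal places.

0.159

Below the line: ¥320, ¥730 (q = 2 of N = 9).
ln(z/y) terms: ln(990/320) = 1.1294; ln(990/730) = 0.3047.
W = 1.434044 / 9 = 0.159.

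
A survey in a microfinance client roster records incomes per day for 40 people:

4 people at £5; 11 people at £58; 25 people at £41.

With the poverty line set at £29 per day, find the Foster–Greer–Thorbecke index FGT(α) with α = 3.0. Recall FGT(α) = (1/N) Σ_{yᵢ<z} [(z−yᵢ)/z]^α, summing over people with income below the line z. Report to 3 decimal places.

Below z: 4×£5 (q = 4 of N = 40).
Normalized shortfalls: (29−5)/29 = 0.8276 (×4).
Raised to α = 3.0: 0.56681 (×4).
Sum = 2.267252; FGT(3.0) = 2.267252 / 40 = 0.057.

0.057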